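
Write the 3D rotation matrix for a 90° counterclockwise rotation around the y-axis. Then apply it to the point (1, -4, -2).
R = [[0, 0, 1], [0, 1, 0], [-1, 0, 0]]; R·(1, -4, -2) = (-2, -4, -1)

Rotation matrix for 90° around y-axis:
cos(90°) = 0, sin(90°) = 1
R = [[0, 0, 1], [0, 1, 0], [-1, 0, 0]]
Apply to (1, -4, -2): R·[1, -4, -2]ᵀ = (-2, -4, -1)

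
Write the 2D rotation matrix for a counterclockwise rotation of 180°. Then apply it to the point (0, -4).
R = [[-1, 0], [0, -1]]; R·(0, -4) = (0, 4)

Rotation matrix formula: R(θ) = [[cos θ, -sin θ], [sin θ, cos θ]]
For θ = 180°:
cos(180°) = -1
sin(180°) = 0
R = [[-1, 0], [0, -1]]
Apply to (0, -4): [-1·0 + (0)·-4, 0·0 + -1·-4] = (0, 4)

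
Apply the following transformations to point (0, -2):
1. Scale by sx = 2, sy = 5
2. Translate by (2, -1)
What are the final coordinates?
(2, -11)

Step 1: Scale (0, -2) by (sx, sy) = (2, 5) → (0, -10)
Step 2: Translate by (2, -1) → (2, -11)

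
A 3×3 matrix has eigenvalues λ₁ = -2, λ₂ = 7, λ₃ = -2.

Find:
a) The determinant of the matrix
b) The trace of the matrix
det = 28, trace = 3

Two standard eigenvalue identities:
- det(A) equals the product of the eigenvalues (counted with multiplicity).
- trace(A) equals the sum of the eigenvalues.
det(A) = (-2)*(7)*(-2) = 28.
trace(A) = -2 + 7 - 2 = 3.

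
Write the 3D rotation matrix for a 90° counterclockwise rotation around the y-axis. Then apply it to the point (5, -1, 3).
R = [[0, 0, 1], [0, 1, 0], [-1, 0, 0]]; R·(5, -1, 3) = (3, -1, -5)

Rotation matrix for 90° around y-axis:
cos(90°) = 0, sin(90°) = 1
R = [[0, 0, 1], [0, 1, 0], [-1, 0, 0]]
Apply to (5, -1, 3): R·[5, -1, 3]ᵀ = (3, -1, -5)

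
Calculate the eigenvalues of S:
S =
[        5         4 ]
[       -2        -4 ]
λ = -3, 4

Solve det(S - λI) = 0. For a 2×2 matrix the characteristic equation is λ² - (trace)λ + det = 0.
trace(S) = a + d = 5 - 4 = 1.
det(S) = a*d - b*c = (5)*(-4) - (4)*(-2) = -20 + 8 = -12.
Characteristic equation: λ² - (1)λ + (-12) = 0.
Discriminant = (1)² - 4*(-12) = 1 + 48 = 49.
λ = (1 ± √49) / 2 = (1 ± 7) / 2 = -3, 4.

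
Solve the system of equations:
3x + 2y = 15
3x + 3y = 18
x = 3, y = 3

Use elimination (row reduction):
Equation 1: 3x + 2y = 15.
Equation 2: 3x + 3y = 18.
Multiply Eq1 by 3 and Eq2 by 3: 9x + 6y = 45;  9x + 9y = 54.
Subtract: (3)y = 9, so y = 3.
Back-substitute into Eq1: 3x + 2*(3) = 15, so x = 3.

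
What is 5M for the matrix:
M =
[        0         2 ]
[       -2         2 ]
5M =
[        0        10 ]
[      -10        10 ]

Scalar multiplication is elementwise: (5M)[i][j] = 5 * M[i][j].
  (5M)[0][0] = 5 * (0) = 0
  (5M)[0][1] = 5 * (2) = 10
  (5M)[1][0] = 5 * (-2) = -10
  (5M)[1][1] = 5 * (2) = 10
5M =
[        0        10 ]
[      -10        10 ]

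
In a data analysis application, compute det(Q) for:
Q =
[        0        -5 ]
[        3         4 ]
det(Q) = 15

For a 2×2 matrix [[a, b], [c, d]], det = a*d - b*c.
det(Q) = (0)*(4) - (-5)*(3) = 0 + 15 = 15.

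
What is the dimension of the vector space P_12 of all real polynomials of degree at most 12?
Dimension = 13

A polynomial of degree at most 12 can be written as a₀ + a₁x + a₂x² + … + a_12x^12, with 13 free coefficients a₀, …, a_12.
The set {1, x, x², …, x^12} is a basis: it spans P_12 (every such polynomial is a linear combination of these) and is linearly independent (a polynomial is zero iff all its coefficients are zero).
Therefore dim(P_12) = 12 + 1 = 13.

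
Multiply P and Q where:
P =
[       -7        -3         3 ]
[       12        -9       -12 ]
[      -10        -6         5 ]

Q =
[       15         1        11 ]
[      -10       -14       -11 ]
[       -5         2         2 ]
PQ =
[      -90        41       -38 ]
[      330       114       207 ]
[     -115        84       -34 ]

Matrix multiplication: (PQ)[i][j] = sum over k of P[i][k] * Q[k][j].
  (PQ)[0][0] = (-7)*(15) + (-3)*(-10) + (3)*(-5) = -90
  (PQ)[0][1] = (-7)*(1) + (-3)*(-14) + (3)*(2) = 41
  (PQ)[0][2] = (-7)*(11) + (-3)*(-11) + (3)*(2) = -38
  (PQ)[1][0] = (12)*(15) + (-9)*(-10) + (-12)*(-5) = 330
  (PQ)[1][1] = (12)*(1) + (-9)*(-14) + (-12)*(2) = 114
  (PQ)[1][2] = (12)*(11) + (-9)*(-11) + (-12)*(2) = 207
  (PQ)[2][0] = (-10)*(15) + (-6)*(-10) + (5)*(-5) = -115
  (PQ)[2][1] = (-10)*(1) + (-6)*(-14) + (5)*(2) = 84
  (PQ)[2][2] = (-10)*(11) + (-6)*(-11) + (5)*(2) = -34
PQ =
[      -90        41       -38 ]
[      330       114       207 ]
[     -115        84       -34 ]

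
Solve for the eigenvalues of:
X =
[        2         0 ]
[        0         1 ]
λ = 1, 2

Solve det(X - λI) = 0. For a 2×2 matrix the characteristic equation is λ² - (trace)λ + det = 0.
trace(X) = a + d = 2 + 1 = 3.
det(X) = a*d - b*c = (2)*(1) - (0)*(0) = 2 - 0 = 2.
Characteristic equation: λ² - (3)λ + (2) = 0.
Discriminant = (3)² - 4*(2) = 9 - 8 = 1.
λ = (3 ± √1) / 2 = (3 ± 1) / 2 = 1, 2.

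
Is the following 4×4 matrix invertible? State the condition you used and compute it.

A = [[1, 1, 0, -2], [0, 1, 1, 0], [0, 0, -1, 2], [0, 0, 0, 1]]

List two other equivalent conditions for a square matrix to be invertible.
Yes, invertible; det(A) = -1 ≠ 0. Equivalent conditions: rank(A) = 4; Ax = 0 has only the trivial solution; 0 is not an eigenvalue; the columns of A are linearly independent.

To check invertibility, compute det(A).
The given matrix is triangular, so det(A) equals the product of its diagonal entries = -1 ≠ 0.
Since det(A) ≠ 0, A is invertible.
Equivalent conditions for a square matrix A to be invertible:
- rank(A) = 4 (full rank).
- The homogeneous system Ax = 0 has only the trivial solution x = 0.
- 0 is not an eigenvalue of A.
- The columns (equivalently rows) of A are linearly independent.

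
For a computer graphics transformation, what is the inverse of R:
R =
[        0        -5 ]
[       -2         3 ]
det(R) = -10
R⁻¹ =
[    -3/10      -1/2 ]
[     -1/5         0 ]

For a 2×2 matrix R = [[a, b], [c, d]] with det(R) ≠ 0, R⁻¹ = (1/det(R)) * [[d, -b], [-c, a]].
det(R) = (0)*(3) - (-5)*(-2) = 0 - 10 = -10.
R⁻¹ = (1/-10) * [[3, 5], [2, 0]].
Dividing each entry by -10 and reducing:
R⁻¹ =
[    -3/10      -1/2 ]
[     -1/5         0 ]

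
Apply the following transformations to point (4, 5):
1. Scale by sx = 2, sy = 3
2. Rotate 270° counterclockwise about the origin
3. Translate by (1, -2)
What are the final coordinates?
(16, -10)

Step 1: Scale → (8, 15)
Step 2: Rotate 270° → (15, -8)
Step 3: Translate → (16, -10)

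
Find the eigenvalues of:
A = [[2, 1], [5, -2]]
λ = -3, 3

Solve det(A - λI) = 0. For a 2×2 matrix this is λ² - (trace)λ + det = 0.
trace(A) = 2 - 2 = 0.
det(A) = (2)*(-2) - (1)*(5) = -4 - 5 = -9.
Characteristic equation: λ² - (0)λ + (-9) = 0.
Discriminant: (0)² - 4*(-9) = 0 + 36 = 36.
Roots: λ = (0 ± √36) / 2 = -3, 3.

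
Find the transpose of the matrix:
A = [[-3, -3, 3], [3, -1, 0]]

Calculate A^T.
[[-3, 3], [-3, -1], [3, 0]]

The transpose sends entry (i,j) to (j,i); rows become columns.
Row 0 of A: [-3, -3, 3] -> column 0 of A^T.
Row 1 of A: [3, -1, 0] -> column 1 of A^T.
A^T = [[-3, 3], [-3, -1], [3, 0]]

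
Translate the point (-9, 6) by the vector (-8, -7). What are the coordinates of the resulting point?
(-17, -1)

Translation by (-8, -7):
x' = -9 + -8 = -17
y' = 6 + -7 = -1
Homogeneous matrix: [[1, 0, -8], [0, 1, -7], [0, 0, 1]]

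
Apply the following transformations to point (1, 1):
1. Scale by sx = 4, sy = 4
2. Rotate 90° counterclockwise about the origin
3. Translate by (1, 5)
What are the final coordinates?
(-3, 9)

Step 1: Scale → (4, 4)
Step 2: Rotate 90° → (-4, 4)
Step 3: Translate → (-3, 9)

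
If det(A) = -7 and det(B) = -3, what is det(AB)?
21

Use the multiplicative property of determinants: det(AB) = det(A)*det(B).
det(AB) = (-7)*(-3) = 21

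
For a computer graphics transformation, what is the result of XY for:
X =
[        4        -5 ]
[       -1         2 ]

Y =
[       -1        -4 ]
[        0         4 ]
XY =
[       -4       -36 ]
[        1        12 ]

Matrix multiplication: (XY)[i][j] = sum over k of X[i][k] * Y[k][j].
  (XY)[0][0] = (4)*(-1) + (-5)*(0) = -4
  (XY)[0][1] = (4)*(-4) + (-5)*(4) = -36
  (XY)[1][0] = (-1)*(-1) + (2)*(0) = 1
  (XY)[1][1] = (-1)*(-4) + (2)*(4) = 12
XY =
[       -4       -36 ]
[        1        12 ]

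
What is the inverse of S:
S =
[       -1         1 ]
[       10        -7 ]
det(S) = -3
S⁻¹ =
[      7/3       1/3 ]
[     10/3       1/3 ]

For a 2×2 matrix S = [[a, b], [c, d]] with det(S) ≠ 0, S⁻¹ = (1/det(S)) * [[d, -b], [-c, a]].
det(S) = (-1)*(-7) - (1)*(10) = 7 - 10 = -3.
S⁻¹ = (1/-3) * [[-7, -1], [-10, -1]].
Dividing each entry by -3 and reducing:
S⁻¹ =
[      7/3       1/3 ]
[     10/3       1/3 ]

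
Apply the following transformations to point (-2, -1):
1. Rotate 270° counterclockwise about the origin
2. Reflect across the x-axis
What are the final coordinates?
(-1, -2)

Step 1: Rotate 270° → (-1, 2)
Step 2: Reflect across the x-axis → (-1, -2)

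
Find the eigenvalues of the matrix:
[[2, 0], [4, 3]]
λ = 2 and λ = 3

Characteristic equation: det(A - λI) = 0
λ² - (trace)λ + (det) = 0
λ² - (5)λ + (6) = 0
λ² - 5λ + 6 = 0
Solving: λ = 2, 3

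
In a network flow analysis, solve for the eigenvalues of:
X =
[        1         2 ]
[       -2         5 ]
λ = 3, 3

Solve det(X - λI) = 0. For a 2×2 matrix the characteristic equation is λ² - (trace)λ + det = 0.
trace(X) = a + d = 1 + 5 = 6.
det(X) = a*d - b*c = (1)*(5) - (2)*(-2) = 5 + 4 = 9.
Characteristic equation: λ² - (6)λ + (9) = 0.
Discriminant = (6)² - 4*(9) = 36 - 36 = 0.
λ = (6 ± √0) / 2 = (6 ± 0) / 2 = 3, 3.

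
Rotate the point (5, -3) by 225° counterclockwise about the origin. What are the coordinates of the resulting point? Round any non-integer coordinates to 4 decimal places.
(-5.6569, -1.4142)

Rotation matrix R(θ) = [[cos θ, -sin θ], [sin θ, cos θ]]; for θ = 225°:
R = [[-√2/2, √2/2], [-√2/2, -√2/2]]
Result: R × [5, -3]ᵀ = [-√2/2·5 + (√2/2)·-3, -√2/2·5 + (-√2/2)·-3]ᵀ = (-5.6569, -1.4142)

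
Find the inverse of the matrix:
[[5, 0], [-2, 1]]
[[1/5, 0], [2/5, 1]]

For [[a,b],[c,d]], inverse = (1/det)·[[d,-b],[-c,a]]
det = 5·1 - 0·-2 = 5
Inverse = (1/5)·[[1, 0], [2, 5]]
        = [[1/5, 0], [2/5, 1]]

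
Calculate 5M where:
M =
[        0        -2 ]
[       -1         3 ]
5M =
[        0       -10 ]
[       -5        15 ]

Scalar multiplication is elementwise: (5M)[i][j] = 5 * M[i][j].
  (5M)[0][0] = 5 * (0) = 0
  (5M)[0][1] = 5 * (-2) = -10
  (5M)[1][0] = 5 * (-1) = -5
  (5M)[1][1] = 5 * (3) = 15
5M =
[        0       -10 ]
[       -5        15 ]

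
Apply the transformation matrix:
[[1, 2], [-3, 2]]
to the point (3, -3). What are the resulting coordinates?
(-3, -15)

Matrix multiplication:
[[1, 2], [-3, 2]] × [3, -3]ᵀ
= [1×3 + 2×-3, -3×3 + 2×-3]ᵀ
= [-3.0000, -15.0000]ᵀ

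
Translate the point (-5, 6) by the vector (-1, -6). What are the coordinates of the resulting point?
(-6, 0)

Translation by (-1, -6):
x' = -5 + -1 = -6
y' = 6 + -6 = 0
Homogeneous matrix: [[1, 0, -1], [0, 1, -6], [0, 0, 1]]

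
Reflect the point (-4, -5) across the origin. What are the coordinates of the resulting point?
(4, 5)

Reflection across origin: (-4, -5) → (4, 5)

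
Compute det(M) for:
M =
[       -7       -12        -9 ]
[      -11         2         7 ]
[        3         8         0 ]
det(M) = 986

Expand along row 0 (cofactor expansion): det(M) = a*(e*i - f*h) - b*(d*i - f*g) + c*(d*h - e*g), where the 3×3 is [[a, b, c], [d, e, f], [g, h, i]].
Minor M_00 = (2)*(0) - (7)*(8) = 0 - 56 = -56.
Minor M_01 = (-11)*(0) - (7)*(3) = 0 - 21 = -21.
Minor M_02 = (-11)*(8) - (2)*(3) = -88 - 6 = -94.
det(M) = (-7)*(-56) - (-12)*(-21) + (-9)*(-94) = 392 - 252 + 846 = 986.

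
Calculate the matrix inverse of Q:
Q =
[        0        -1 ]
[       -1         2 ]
det(Q) = -1
Q⁻¹ =
[       -2        -1 ]
[       -1         0 ]

For a 2×2 matrix Q = [[a, b], [c, d]] with det(Q) ≠ 0, Q⁻¹ = (1/det(Q)) * [[d, -b], [-c, a]].
det(Q) = (0)*(2) - (-1)*(-1) = 0 - 1 = -1.
Q⁻¹ = (1/-1) * [[2, 1], [1, 0]].
Dividing each entry by -1 and reducing:
Q⁻¹ =
[       -2        -1 ]
[       -1         0 ]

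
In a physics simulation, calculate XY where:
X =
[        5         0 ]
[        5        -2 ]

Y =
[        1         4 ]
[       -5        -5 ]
XY =
[        5        20 ]
[       15        30 ]

Matrix multiplication: (XY)[i][j] = sum over k of X[i][k] * Y[k][j].
  (XY)[0][0] = (5)*(1) + (0)*(-5) = 5
  (XY)[0][1] = (5)*(4) + (0)*(-5) = 20
  (XY)[1][0] = (5)*(1) + (-2)*(-5) = 15
  (XY)[1][1] = (5)*(4) + (-2)*(-5) = 30
XY =
[        5        20 ]
[       15        30 ]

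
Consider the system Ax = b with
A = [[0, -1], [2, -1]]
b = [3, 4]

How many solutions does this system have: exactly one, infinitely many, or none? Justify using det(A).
Exactly one solution

Compute det(A) = (0)*(-1) - (-1)*(2) = 2.
Because det(A) ≠ 0, A is invertible and Ax = b has a unique solution for every b (here x = A⁻¹ b).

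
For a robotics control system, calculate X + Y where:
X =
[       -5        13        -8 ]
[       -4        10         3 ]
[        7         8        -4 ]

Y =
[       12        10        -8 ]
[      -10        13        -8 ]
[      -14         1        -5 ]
X + Y =
[        7        23       -16 ]
[      -14        23        -5 ]
[       -7         9        -9 ]

Matrix addition is elementwise: (X+Y)[i][j] = X[i][j] + Y[i][j].
  (X+Y)[0][0] = (-5) + (12) = 7
  (X+Y)[0][1] = (13) + (10) = 23
  (X+Y)[0][2] = (-8) + (-8) = -16
  (X+Y)[1][0] = (-4) + (-10) = -14
  (X+Y)[1][1] = (10) + (13) = 23
  (X+Y)[1][2] = (3) + (-8) = -5
  (X+Y)[2][0] = (7) + (-14) = -7
  (X+Y)[2][1] = (8) + (1) = 9
  (X+Y)[2][2] = (-4) + (-5) = -9
X + Y =
[        7        23       -16 ]
[      -14        23        -5 ]
[       -7         9        -9 ]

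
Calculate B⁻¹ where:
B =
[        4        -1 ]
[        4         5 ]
det(B) = 24
B⁻¹ =
[     5/24      1/24 ]
[     -1/6       1/6 ]

For a 2×2 matrix B = [[a, b], [c, d]] with det(B) ≠ 0, B⁻¹ = (1/det(B)) * [[d, -b], [-c, a]].
det(B) = (4)*(5) - (-1)*(4) = 20 + 4 = 24.
B⁻¹ = (1/24) * [[5, 1], [-4, 4]].
Dividing each entry by 24 and reducing:
B⁻¹ =
[     5/24      1/24 ]
[     -1/6       1/6 ]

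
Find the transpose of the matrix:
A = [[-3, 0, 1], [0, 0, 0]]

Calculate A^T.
[[-3, 0], [0, 0], [1, 0]]

The transpose sends entry (i,j) to (j,i); rows become columns.
Row 0 of A: [-3, 0, 1] -> column 0 of A^T.
Row 1 of A: [0, 0, 0] -> column 1 of A^T.
A^T = [[-3, 0], [0, 0], [1, 0]]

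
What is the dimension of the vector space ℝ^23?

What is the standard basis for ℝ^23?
Dimension = 23; standard basis = {e_1, e_2, e_3, …, e_23}

ℝ^23 is the space of 23-tuples of real numbers; its dimension is 23.
The standard basis consists of 23 vectors: e_1, e_2, e_3, …, e_23, where e_i is the vector with 1 in position i and 0 elsewhere.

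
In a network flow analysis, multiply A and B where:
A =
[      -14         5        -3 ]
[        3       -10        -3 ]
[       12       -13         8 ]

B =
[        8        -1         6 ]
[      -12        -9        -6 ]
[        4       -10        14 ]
AB =
[     -184        -1      -156 ]
[      132       117        36 ]
[      284        25       262 ]

Matrix multiplication: (AB)[i][j] = sum over k of A[i][k] * B[k][j].
  (AB)[0][0] = (-14)*(8) + (5)*(-12) + (-3)*(4) = -184
  (AB)[0][1] = (-14)*(-1) + (5)*(-9) + (-3)*(-10) = -1
  (AB)[0][2] = (-14)*(6) + (5)*(-6) + (-3)*(14) = -156
  (AB)[1][0] = (3)*(8) + (-10)*(-12) + (-3)*(4) = 132
  (AB)[1][1] = (3)*(-1) + (-10)*(-9) + (-3)*(-10) = 117
  (AB)[1][2] = (3)*(6) + (-10)*(-6) + (-3)*(14) = 36
  (AB)[2][0] = (12)*(8) + (-13)*(-12) + (8)*(4) = 284
  (AB)[2][1] = (12)*(-1) + (-13)*(-9) + (8)*(-10) = 25
  (AB)[2][2] = (12)*(6) + (-13)*(-6) + (8)*(14) = 262
AB =
[     -184        -1      -156 ]
[      132       117        36 ]
[      284        25       262 ]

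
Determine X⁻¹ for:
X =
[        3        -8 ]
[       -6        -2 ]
det(X) = -54
X⁻¹ =
[     1/27     -4/27 ]
[     -1/9     -1/18 ]

For a 2×2 matrix X = [[a, b], [c, d]] with det(X) ≠ 0, X⁻¹ = (1/det(X)) * [[d, -b], [-c, a]].
det(X) = (3)*(-2) - (-8)*(-6) = -6 - 48 = -54.
X⁻¹ = (1/-54) * [[-2, 8], [6, 3]].
Dividing each entry by -54 and reducing:
X⁻¹ =
[     1/27     -4/27 ]
[     -1/9     -1/18 ]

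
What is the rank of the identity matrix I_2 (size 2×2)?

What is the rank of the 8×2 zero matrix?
rank(I_2) = 2, rank(0) = 0

The identity I_2 has 2 columns that are the standard basis vectors e_1, …, e_2. These are linearly independent, so all 2 columns are pivots and rank(I_2) = 2.
The 8×2 zero matrix has every entry zero, so every row is the zero row and there are no pivots; rank(0) = 0.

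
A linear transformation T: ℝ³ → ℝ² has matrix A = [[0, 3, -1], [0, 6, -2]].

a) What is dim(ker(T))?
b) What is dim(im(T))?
dim(ker) = 2, dim(im) = 1

Observe that row 2 = 2 × row 1 (so the rows are linearly dependent).
Thus rank(A) = 1 (only one linearly independent row).
dim(im(T)) = rank(A) = 1.
By the rank-nullity theorem applied to T: ℝ³ → ℝ², rank(A) + nullity(A) = 3 (the domain dimension), so dim(ker(T)) = 3 - 1 = 2.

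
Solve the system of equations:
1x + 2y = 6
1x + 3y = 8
x = 2, y = 2

Use elimination (row reduction):
Equation 1: 1x + 2y = 6.
Equation 2: 1x + 3y = 8.
Multiply Eq1 by 1 and Eq2 by 1: 1x + 2y = 6;  1x + 3y = 8.
Subtract: (1)y = 2, so y = 2.
Back-substitute into Eq1: 1x + 2*(2) = 6, so x = 2.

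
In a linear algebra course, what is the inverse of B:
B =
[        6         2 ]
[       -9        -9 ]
det(B) = -36
B⁻¹ =
[      1/4      1/18 ]
[     -1/4      -1/6 ]

For a 2×2 matrix B = [[a, b], [c, d]] with det(B) ≠ 0, B⁻¹ = (1/det(B)) * [[d, -b], [-c, a]].
det(B) = (6)*(-9) - (2)*(-9) = -54 + 18 = -36.
B⁻¹ = (1/-36) * [[-9, -2], [9, 6]].
Dividing each entry by -36 and reducing:
B⁻¹ =
[      1/4      1/18 ]
[     -1/4      -1/6 ]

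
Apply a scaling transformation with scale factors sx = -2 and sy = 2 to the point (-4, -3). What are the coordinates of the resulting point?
(8, -6)

Scaling matrix:
[[-2, 0], [0, 2]]
Result: (-4 × -2, -3 × 2) = (8, -6)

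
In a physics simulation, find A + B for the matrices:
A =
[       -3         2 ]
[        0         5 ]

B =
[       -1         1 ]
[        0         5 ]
A + B =
[       -4         3 ]
[        0        10 ]

Matrix addition is elementwise: (A+B)[i][j] = A[i][j] + B[i][j].
  (A+B)[0][0] = (-3) + (-1) = -4
  (A+B)[0][1] = (2) + (1) = 3
  (A+B)[1][0] = (0) + (0) = 0
  (A+B)[1][1] = (5) + (5) = 10
A + B =
[       -4         3 ]
[        0        10 ]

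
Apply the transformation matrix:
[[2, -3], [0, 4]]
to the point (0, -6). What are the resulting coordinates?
(18, -24)

Matrix multiplication:
[[2, -3], [0, 4]] × [0, -6]ᵀ
= [2×0 + -3×-6, 0×0 + 4×-6]ᵀ
= [18.0000, -24.0000]ᵀ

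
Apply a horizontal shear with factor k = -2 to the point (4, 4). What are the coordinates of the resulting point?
(-4, 4)

Shear matrix for horizontal shear with factor k = -2:
[[1, -2], [0, 1]]
Result: (4, 4) → (-4, 4)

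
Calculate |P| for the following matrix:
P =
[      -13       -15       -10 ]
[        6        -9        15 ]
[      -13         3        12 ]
det(P) = 6984

Expand along row 0 (cofactor expansion): det(P) = a*(e*i - f*h) - b*(d*i - f*g) + c*(d*h - e*g), where the 3×3 is [[a, b, c], [d, e, f], [g, h, i]].
Minor M_00 = (-9)*(12) - (15)*(3) = -108 - 45 = -153.
Minor M_01 = (6)*(12) - (15)*(-13) = 72 + 195 = 267.
Minor M_02 = (6)*(3) - (-9)*(-13) = 18 - 117 = -99.
det(P) = (-13)*(-153) - (-15)*(267) + (-10)*(-99) = 1989 + 4005 + 990 = 6984.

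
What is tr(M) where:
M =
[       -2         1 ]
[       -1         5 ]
tr(M) = -2 + 5 = 3

The trace of a square matrix is the sum of its diagonal entries.
Diagonal entries of M: M[0][0] = -2, M[1][1] = 5.
tr(M) = -2 + 5 = 3.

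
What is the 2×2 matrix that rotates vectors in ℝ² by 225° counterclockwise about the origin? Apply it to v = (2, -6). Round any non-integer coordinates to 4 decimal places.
R = [[-√2/2, √2/2], [-√2/2, -√2/2]]; R·v = (-5.6569, 2.8284)

A counterclockwise rotation by angle θ in ℝ² has matrix R(θ) = [[cos θ, -sin θ], [sin θ, cos θ]].
For θ = 225°: cos θ = -√2/2, sin θ = -√2/2.
R(225°) = [[-√2/2, √2/2], [-√2/2, -√2/2]].
R·v = [-√2/2·2 + (√2/2)·-6, -√2/2·2 + -√2/2·-6] = (-5.6569, 2.8284).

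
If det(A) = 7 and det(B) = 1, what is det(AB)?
7

Use the multiplicative property of determinants: det(AB) = det(A)*det(B).
det(AB) = (7)*(1) = 7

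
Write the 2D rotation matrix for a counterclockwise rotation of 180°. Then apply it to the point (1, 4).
R = [[-1, 0], [0, -1]]; R·(1, 4) = (-1, -4)

Rotation matrix formula: R(θ) = [[cos θ, -sin θ], [sin θ, cos θ]]
For θ = 180°:
cos(180°) = -1
sin(180°) = 0
R = [[-1, 0], [0, -1]]
Apply to (1, 4): [-1·1 + (0)·4, 0·1 + -1·4] = (-1, -4)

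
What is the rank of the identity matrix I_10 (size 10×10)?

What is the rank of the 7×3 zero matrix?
rank(I_10) = 10, rank(0) = 0

The identity I_10 has 10 columns that are the standard basis vectors e_1, …, e_10. These are linearly independent, so all 10 columns are pivots and rank(I_10) = 10.
The 7×3 zero matrix has every entry zero, so every row is the zero row and there are no pivots; rank(0) = 0.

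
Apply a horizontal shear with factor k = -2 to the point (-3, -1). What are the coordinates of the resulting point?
(-1, -1)

Shear matrix for horizontal shear with factor k = -2:
[[1, -2], [0, 1]]
Result: (-3, -1) → (-1, -1)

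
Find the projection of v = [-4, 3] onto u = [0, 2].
[0, 3]

The projection of v onto u is proj_u(v) = ((v·u) / (u·u)) · u.
v·u = (-4)*(0) + (3)*(2) = 6.
u·u = (0)*(0) + (2)*(2) = 4.
coefficient = 6 / 4 = 3/2.
proj_u(v) = 3/2 · [0, 2] = [0, 3].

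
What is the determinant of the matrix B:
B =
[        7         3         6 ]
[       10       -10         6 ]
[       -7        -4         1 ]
det(B) = -718

Expand along row 0 (cofactor expansion): det(B) = a*(e*i - f*h) - b*(d*i - f*g) + c*(d*h - e*g), where the 3×3 is [[a, b, c], [d, e, f], [g, h, i]].
Minor M_00 = (-10)*(1) - (6)*(-4) = -10 + 24 = 14.
Minor M_01 = (10)*(1) - (6)*(-7) = 10 + 42 = 52.
Minor M_02 = (10)*(-4) - (-10)*(-7) = -40 - 70 = -110.
det(B) = (7)*(14) - (3)*(52) + (6)*(-110) = 98 - 156 - 660 = -718.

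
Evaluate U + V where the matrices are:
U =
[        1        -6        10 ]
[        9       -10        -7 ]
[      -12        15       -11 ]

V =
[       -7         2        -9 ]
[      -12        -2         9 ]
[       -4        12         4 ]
U + V =
[       -6        -4         1 ]
[       -3       -12         2 ]
[      -16        27        -7 ]

Matrix addition is elementwise: (U+V)[i][j] = U[i][j] + V[i][j].
  (U+V)[0][0] = (1) + (-7) = -6
  (U+V)[0][1] = (-6) + (2) = -4
  (U+V)[0][2] = (10) + (-9) = 1
  (U+V)[1][0] = (9) + (-12) = -3
  (U+V)[1][1] = (-10) + (-2) = -12
  (U+V)[1][2] = (-7) + (9) = 2
  (U+V)[2][0] = (-12) + (-4) = -16
  (U+V)[2][1] = (15) + (12) = 27
  (U+V)[2][2] = (-11) + (4) = -7
U + V =
[       -6        -4         1 ]
[       -3       -12         2 ]
[      -16        27        -7 ]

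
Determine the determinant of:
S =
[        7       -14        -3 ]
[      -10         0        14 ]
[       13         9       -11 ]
det(S) = -1620

Expand along row 0 (cofactor expansion): det(S) = a*(e*i - f*h) - b*(d*i - f*g) + c*(d*h - e*g), where the 3×3 is [[a, b, c], [d, e, f], [g, h, i]].
Minor M_00 = (0)*(-11) - (14)*(9) = 0 - 126 = -126.
Minor M_01 = (-10)*(-11) - (14)*(13) = 110 - 182 = -72.
Minor M_02 = (-10)*(9) - (0)*(13) = -90 - 0 = -90.
det(S) = (7)*(-126) - (-14)*(-72) + (-3)*(-90) = -882 - 1008 + 270 = -1620.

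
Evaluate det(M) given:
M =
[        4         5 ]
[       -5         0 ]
det(M) = 25

For a 2×2 matrix [[a, b], [c, d]], det = a*d - b*c.
det(M) = (4)*(0) - (5)*(-5) = 0 + 25 = 25.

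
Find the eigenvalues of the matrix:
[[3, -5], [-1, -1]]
λ = -2 and λ = 4

Characteristic equation: det(A - λI) = 0
λ² - (trace)λ + (det) = 0
λ² - (2)λ + (-8) = 0
λ² - 2λ - 8 = 0
Solving: λ = -2, 4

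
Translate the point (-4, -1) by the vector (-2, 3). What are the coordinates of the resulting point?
(-6, 2)

Translation by (-2, 3):
x' = -4 + -2 = -6
y' = -1 + 3 = 2
Homogeneous matrix: [[1, 0, -2], [0, 1, 3], [0, 0, 1]]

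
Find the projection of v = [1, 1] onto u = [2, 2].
[1, 1]

The projection of v onto u is proj_u(v) = ((v·u) / (u·u)) · u.
v·u = (1)*(2) + (1)*(2) = 4.
u·u = (2)*(2) + (2)*(2) = 8.
coefficient = 4 / 8 = 1/2.
proj_u(v) = 1/2 · [2, 2] = [1, 1].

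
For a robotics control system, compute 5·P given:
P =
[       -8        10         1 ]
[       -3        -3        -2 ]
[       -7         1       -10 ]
5P =
[      -40        50         5 ]
[      -15       -15       -10 ]
[      -35         5       -50 ]

Scalar multiplication is elementwise: (5P)[i][j] = 5 * P[i][j].
  (5P)[0][0] = 5 * (-8) = -40
  (5P)[0][1] = 5 * (10) = 50
  (5P)[0][2] = 5 * (1) = 5
  (5P)[1][0] = 5 * (-3) = -15
  (5P)[1][1] = 5 * (-3) = -15
  (5P)[1][2] = 5 * (-2) = -10
  (5P)[2][0] = 5 * (-7) = -35
  (5P)[2][1] = 5 * (1) = 5
  (5P)[2][2] = 5 * (-10) = -50
5P =
[      -40        50         5 ]
[      -15       -15       -10 ]
[      -35         5       -50 ]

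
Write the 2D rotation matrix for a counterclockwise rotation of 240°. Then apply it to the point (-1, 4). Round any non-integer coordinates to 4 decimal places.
R = [[-1/2, √3/2], [-√3/2, -1/2]]; R·(-1, 4) = (3.9641, -1.1340)

Rotation matrix formula: R(θ) = [[cos θ, -sin θ], [sin θ, cos θ]]
For θ = 240°:
cos(240°) = -1/2
sin(240°) = -√3/2
R = [[-1/2, √3/2], [-√3/2, -1/2]]
Apply to (-1, 4): [-1/2·-1 + (√3/2)·4, -√3/2·-1 + -1/2·4] = (3.9641, -1.1340)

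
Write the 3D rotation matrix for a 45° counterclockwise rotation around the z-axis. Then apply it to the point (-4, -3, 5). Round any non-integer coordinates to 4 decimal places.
R = [[√2/2, -√2/2, 0], [√2/2, √2/2, 0], [0, 0, 1]]; R·(-4, -3, 5) = (-0.7071, -4.9497, 5.0000)

Rotation matrix for 45° around z-axis:
cos(45°) = √2/2, sin(45°) = √2/2
R = [[√2/2, -√2/2, 0], [√2/2, √2/2, 0], [0, 0, 1]]
Apply to (-4, -3, 5): R·[-4, -3, 5]ᵀ = (-0.7071, -4.9497, 5.0000)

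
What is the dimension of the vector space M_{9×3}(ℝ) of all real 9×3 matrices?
Dimension = 27

A real 9×3 matrix is determined by its 9·3 = 27 independent entries.
A standard basis is {E_ij : 1 ≤ i ≤ 9, 1 ≤ j ≤ 3}, where E_ij has a 1 in position (i, j) and 0 elsewhere — there are 27 such matrices, and they are linearly independent and span M_{9×3}(ℝ).
Therefore dim(M_{9×3}(ℝ)) = 27.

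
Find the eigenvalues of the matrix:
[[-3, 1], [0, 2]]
λ = -3 and λ = 2

Characteristic equation: det(A - λI) = 0
λ² - (trace)λ + (det) = 0
λ² - (-1)λ + (-6) = 0
λ² + 1λ - 6 = 0
Solving: λ = -3, 2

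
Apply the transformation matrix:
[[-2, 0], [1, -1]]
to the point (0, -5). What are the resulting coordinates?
(0, 5)

Matrix multiplication:
[[-2, 0], [1, -1]] × [0, -5]ᵀ
= [-2×0 + 0×-5, 1×0 + -1×-5]ᵀ
= [0.0000, 5.0000]ᵀ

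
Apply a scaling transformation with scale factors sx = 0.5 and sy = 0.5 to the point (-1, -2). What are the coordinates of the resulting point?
(-0.5, -1.0)

Scaling matrix:
[[0.50, 0], [0, 0.50]]
Result: (-1 × 0.5, -2 × 0.5) = (-0.5, -1.0)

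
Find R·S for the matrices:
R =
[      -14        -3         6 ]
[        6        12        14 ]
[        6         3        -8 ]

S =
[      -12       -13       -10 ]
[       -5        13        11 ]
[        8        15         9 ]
RS =
[      231       233       161 ]
[      -20       288       198 ]
[     -151      -159       -99 ]

Matrix multiplication: (RS)[i][j] = sum over k of R[i][k] * S[k][j].
  (RS)[0][0] = (-14)*(-12) + (-3)*(-5) + (6)*(8) = 231
  (RS)[0][1] = (-14)*(-13) + (-3)*(13) + (6)*(15) = 233
  (RS)[0][2] = (-14)*(-10) + (-3)*(11) + (6)*(9) = 161
  (RS)[1][0] = (6)*(-12) + (12)*(-5) + (14)*(8) = -20
  (RS)[1][1] = (6)*(-13) + (12)*(13) + (14)*(15) = 288
  (RS)[1][2] = (6)*(-10) + (12)*(11) + (14)*(9) = 198
  (RS)[2][0] = (6)*(-12) + (3)*(-5) + (-8)*(8) = -151
  (RS)[2][1] = (6)*(-13) + (3)*(13) + (-8)*(15) = -159
  (RS)[2][2] = (6)*(-10) + (3)*(11) + (-8)*(9) = -99
RS =
[      231       233       161 ]
[      -20       288       198 ]
[     -151      -159       -99 ]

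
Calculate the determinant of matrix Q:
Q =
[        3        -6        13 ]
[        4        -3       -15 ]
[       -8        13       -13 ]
det(Q) = 34

Expand along row 0 (cofactor expansion): det(Q) = a*(e*i - f*h) - b*(d*i - f*g) + c*(d*h - e*g), where the 3×3 is [[a, b, c], [d, e, f], [g, h, i]].
Minor M_00 = (-3)*(-13) - (-15)*(13) = 39 + 195 = 234.
Minor M_01 = (4)*(-13) - (-15)*(-8) = -52 - 120 = -172.
Minor M_02 = (4)*(13) - (-3)*(-8) = 52 - 24 = 28.
det(Q) = (3)*(234) - (-6)*(-172) + (13)*(28) = 702 - 1032 + 364 = 34.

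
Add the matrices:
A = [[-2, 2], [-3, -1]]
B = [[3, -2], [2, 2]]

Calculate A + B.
[[1, 0], [-1, 1]]

Add corresponding elements:
(-2)+(3)=1
(2)+(-2)=0
(-3)+(2)=-1
(-1)+(2)=1
A + B = [[1, 0], [-1, 1]]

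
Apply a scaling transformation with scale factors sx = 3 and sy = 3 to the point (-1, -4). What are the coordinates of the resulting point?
(-3, -12)

Scaling matrix:
[[3, 0], [0, 3]]
Result: (-1 × 3, -4 × 3) = (-3, -12)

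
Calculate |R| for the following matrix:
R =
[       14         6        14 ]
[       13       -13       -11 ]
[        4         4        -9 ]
det(R) = 4148

Expand along row 0 (cofactor expansion): det(R) = a*(e*i - f*h) - b*(d*i - f*g) + c*(d*h - e*g), where the 3×3 is [[a, b, c], [d, e, f], [g, h, i]].
Minor M_00 = (-13)*(-9) - (-11)*(4) = 117 + 44 = 161.
Minor M_01 = (13)*(-9) - (-11)*(4) = -117 + 44 = -73.
Minor M_02 = (13)*(4) - (-13)*(4) = 52 + 52 = 104.
det(R) = (14)*(161) - (6)*(-73) + (14)*(104) = 2254 + 438 + 1456 = 4148.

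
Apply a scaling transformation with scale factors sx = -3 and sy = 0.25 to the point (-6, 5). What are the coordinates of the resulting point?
(18, 1.25)

Scaling matrix:
[[-3, 0], [0, 0.25]]
Result: (-6 × -3, 5 × 0.25) = (18, 1.25)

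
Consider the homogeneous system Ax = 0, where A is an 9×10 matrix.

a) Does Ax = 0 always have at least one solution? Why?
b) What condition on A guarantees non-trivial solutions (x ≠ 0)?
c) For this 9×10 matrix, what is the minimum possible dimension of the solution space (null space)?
a) Yes, x = 0 is always a solution. b) When A has linearly dependent columns (rank < n). c) Minimum nullity = 1.

a) x = 0 satisfies A·0 = 0, so the zero vector is always a solution.
b) Non-trivial solutions exist iff the columns of A are linearly dependent, equivalently rank(A) < n (the number of columns).
c) By rank-nullity, rank(A) + nullity(A) = n = 10. Since A has only 9 rows, rank(A) ≤ 9, so nullity(A) ≥ 10 - 9 = 1.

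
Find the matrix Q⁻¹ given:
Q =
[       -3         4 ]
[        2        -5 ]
det(Q) = 7
Q⁻¹ =
[     -5/7      -4/7 ]
[     -2/7      -3/7 ]

For a 2×2 matrix Q = [[a, b], [c, d]] with det(Q) ≠ 0, Q⁻¹ = (1/det(Q)) * [[d, -b], [-c, a]].
det(Q) = (-3)*(-5) - (4)*(2) = 15 - 8 = 7.
Q⁻¹ = (1/7) * [[-5, -4], [-2, -3]].
Dividing each entry by 7 and reducing:
Q⁻¹ =
[     -5/7      -4/7 ]
[     -2/7      -3/7 ]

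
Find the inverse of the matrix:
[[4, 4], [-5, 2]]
[[1/14, -1/7], [5/28, 1/7]]

For [[a,b],[c,d]], inverse = (1/det)·[[d,-b],[-c,a]]
det = 4·2 - 4·-5 = 28
Inverse = (1/28)·[[2, -4], [5, 4]]
        = [[1/14, -1/7], [5/28, 1/7]]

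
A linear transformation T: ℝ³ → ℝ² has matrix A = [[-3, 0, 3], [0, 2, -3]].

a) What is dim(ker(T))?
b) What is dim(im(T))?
dim(ker) = 1, dim(im) = 2

The two rows are not scalar multiples of one another (no single k satisfies row 2 = k × row 1), so they are linearly independent.
Thus rank(A) = 2.
dim(im(T)) = rank(A) = 2.
By the rank-nullity theorem applied to T: ℝ³ → ℝ², rank(A) + nullity(A) = 3 (the domain dimension), so dim(ker(T)) = 3 - 2 = 1.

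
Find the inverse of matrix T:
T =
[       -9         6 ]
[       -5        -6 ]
det(T) = 84
T⁻¹ =
[    -1/14     -1/14 ]
[     5/84     -3/28 ]

For a 2×2 matrix T = [[a, b], [c, d]] with det(T) ≠ 0, T⁻¹ = (1/det(T)) * [[d, -b], [-c, a]].
det(T) = (-9)*(-6) - (6)*(-5) = 54 + 30 = 84.
T⁻¹ = (1/84) * [[-6, -6], [5, -9]].
Dividing each entry by 84 and reducing:
T⁻¹ =
[    -1/14     -1/14 ]
[     5/84     -3/28 ]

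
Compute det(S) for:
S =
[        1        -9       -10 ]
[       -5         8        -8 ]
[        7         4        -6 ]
det(S) = 1518

Expand along row 0 (cofactor expansion): det(S) = a*(e*i - f*h) - b*(d*i - f*g) + c*(d*h - e*g), where the 3×3 is [[a, b, c], [d, e, f], [g, h, i]].
Minor M_00 = (8)*(-6) - (-8)*(4) = -48 + 32 = -16.
Minor M_01 = (-5)*(-6) - (-8)*(7) = 30 + 56 = 86.
Minor M_02 = (-5)*(4) - (8)*(7) = -20 - 56 = -76.
det(S) = (1)*(-16) - (-9)*(86) + (-10)*(-76) = -16 + 774 + 760 = 1518.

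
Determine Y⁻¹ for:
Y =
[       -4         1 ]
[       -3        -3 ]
det(Y) = 15
Y⁻¹ =
[     -1/5     -1/15 ]
[      1/5     -4/15 ]

For a 2×2 matrix Y = [[a, b], [c, d]] with det(Y) ≠ 0, Y⁻¹ = (1/det(Y)) * [[d, -b], [-c, a]].
det(Y) = (-4)*(-3) - (1)*(-3) = 12 + 3 = 15.
Y⁻¹ = (1/15) * [[-3, -1], [3, -4]].
Dividing each entry by 15 and reducing:
Y⁻¹ =
[     -1/5     -1/15 ]
[      1/5     -4/15 ]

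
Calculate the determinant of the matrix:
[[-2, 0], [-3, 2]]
-4

For a 2×2 matrix [[a, b], [c, d]], det = ad - bc
det = (-2)(2) - (0)(-3) = -4 - 0 = -4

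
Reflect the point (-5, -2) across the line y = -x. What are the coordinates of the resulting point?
(2, 5)

Reflection across line y = -x: (-5, -2) → (2, 5)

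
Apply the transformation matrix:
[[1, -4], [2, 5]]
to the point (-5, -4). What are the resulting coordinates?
(11, -30)

Matrix multiplication:
[[1, -4], [2, 5]] × [-5, -4]ᵀ
= [1×-5 + -4×-4, 2×-5 + 5×-4]ᵀ
= [11.0000, -30.0000]ᵀ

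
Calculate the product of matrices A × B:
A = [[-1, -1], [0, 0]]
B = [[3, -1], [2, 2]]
[[-5, -1], [0, 0]]

Matrix multiplication:
C[0][0] = -1×3 + -1×2 = -5
C[0][1] = -1×-1 + -1×2 = -1
C[1][0] = 0×3 + 0×2 = 0
C[1][1] = 0×-1 + 0×2 = 0
Result: [[-5, -1], [0, 0]]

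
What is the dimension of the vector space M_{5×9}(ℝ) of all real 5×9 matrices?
Dimension = 45

A real 5×9 matrix is determined by its 5·9 = 45 independent entries.
A standard basis is {E_ij : 1 ≤ i ≤ 5, 1 ≤ j ≤ 9}, where E_ij has a 1 in position (i, j) and 0 elsewhere — there are 45 such matrices, and they are linearly independent and span M_{5×9}(ℝ).
Therefore dim(M_{5×9}(ℝ)) = 45.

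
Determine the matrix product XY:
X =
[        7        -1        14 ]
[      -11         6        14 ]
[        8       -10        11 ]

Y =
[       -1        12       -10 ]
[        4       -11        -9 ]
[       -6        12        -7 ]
XY =
[      -95       263      -159 ]
[      -49       -30       -42 ]
[     -114       338       -67 ]

Matrix multiplication: (XY)[i][j] = sum over k of X[i][k] * Y[k][j].
  (XY)[0][0] = (7)*(-1) + (-1)*(4) + (14)*(-6) = -95
  (XY)[0][1] = (7)*(12) + (-1)*(-11) + (14)*(12) = 263
  (XY)[0][2] = (7)*(-10) + (-1)*(-9) + (14)*(-7) = -159
  (XY)[1][0] = (-11)*(-1) + (6)*(4) + (14)*(-6) = -49
  (XY)[1][1] = (-11)*(12) + (6)*(-11) + (14)*(12) = -30
  (XY)[1][2] = (-11)*(-10) + (6)*(-9) + (14)*(-7) = -42
  (XY)[2][0] = (8)*(-1) + (-10)*(4) + (11)*(-6) = -114
  (XY)[2][1] = (8)*(12) + (-10)*(-11) + (11)*(12) = 338
  (XY)[2][2] = (8)*(-10) + (-10)*(-9) + (11)*(-7) = -67
XY =
[      -95       263      -159 ]
[      -49       -30       -42 ]
[     -114       338       -67 ]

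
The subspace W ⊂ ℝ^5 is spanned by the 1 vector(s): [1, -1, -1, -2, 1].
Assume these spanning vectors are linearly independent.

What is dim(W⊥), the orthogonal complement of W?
dim(W⊥) = 4

For any subspace W of ℝ^n, dim(W) + dim(W⊥) = n (the whole-space dimension).
Here the given 1 vectors are linearly independent, so dim(W) = 1.
Thus dim(W⊥) = n - dim(W) = 5 - 1 = 4.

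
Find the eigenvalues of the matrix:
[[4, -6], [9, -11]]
λ = -5 and λ = -2

Characteristic equation: det(A - λI) = 0
λ² - (trace)λ + (det) = 0
λ² - (-7)λ + (10) = 0
λ² + 7λ + 10 = 0
Solving: λ = -5, -2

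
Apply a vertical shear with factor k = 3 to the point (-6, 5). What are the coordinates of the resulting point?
(-6, -13)

Shear matrix for vertical shear with factor k = 3:
[[1, 0], [3, 1]]
Result: (-6, 5) → (-6, -13)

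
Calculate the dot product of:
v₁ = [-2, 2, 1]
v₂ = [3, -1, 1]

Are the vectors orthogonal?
-7, No

The dot product is the sum of products of corresponding components.
v₁·v₂ = (-2)*(3) + (2)*(-1) + (1)*(1) = -6 - 2 + 1 = -7.
Two vectors are orthogonal iff their dot product is 0; here the dot product is -7, so the vectors are not orthogonal.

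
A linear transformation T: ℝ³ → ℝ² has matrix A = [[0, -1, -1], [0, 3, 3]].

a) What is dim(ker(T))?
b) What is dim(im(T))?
dim(ker) = 2, dim(im) = 1

Observe that row 2 = -3 × row 1 (so the rows are linearly dependent).
Thus rank(A) = 1 (only one linearly independent row).
dim(im(T)) = rank(A) = 1.
By the rank-nullity theorem applied to T: ℝ³ → ℝ², rank(A) + nullity(A) = 3 (the domain dimension), so dim(ker(T)) = 3 - 1 = 2.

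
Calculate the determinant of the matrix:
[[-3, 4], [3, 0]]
-12

For a 2×2 matrix [[a, b], [c, d]], det = ad - bc
det = (-3)(0) - (4)(3) = 0 - 12 = -12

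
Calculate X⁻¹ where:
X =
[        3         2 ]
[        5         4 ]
det(X) = 2
X⁻¹ =
[        2        -1 ]
[     -5/2       3/2 ]

For a 2×2 matrix X = [[a, b], [c, d]] with det(X) ≠ 0, X⁻¹ = (1/det(X)) * [[d, -b], [-c, a]].
det(X) = (3)*(4) - (2)*(5) = 12 - 10 = 2.
X⁻¹ = (1/2) * [[4, -2], [-5, 3]].
Dividing each entry by 2 and reducing:
X⁻¹ =
[        2        -1 ]
[     -5/2       3/2 ]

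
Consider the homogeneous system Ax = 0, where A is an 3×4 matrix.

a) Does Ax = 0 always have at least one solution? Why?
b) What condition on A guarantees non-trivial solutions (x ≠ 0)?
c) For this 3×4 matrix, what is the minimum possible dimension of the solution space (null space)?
a) Yes, x = 0 is always a solution. b) When A has linearly dependent columns (rank < n). c) Minimum nullity = 1.

a) x = 0 satisfies A·0 = 0, so the zero vector is always a solution.
b) Non-trivial solutions exist iff the columns of A are linearly dependent, equivalently rank(A) < n (the number of columns).
c) By rank-nullity, rank(A) + nullity(A) = n = 4. Since A has only 3 rows, rank(A) ≤ 3, so nullity(A) ≥ 4 - 3 = 1.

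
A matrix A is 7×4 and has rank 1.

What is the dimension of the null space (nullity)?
3

The rank-nullity theorem for an m×n matrix states:
rank(A) + nullity(A) = n (the number of columns).
Here n = 4 and rank(A) = 1, so nullity(A) = 4 - 1 = 3.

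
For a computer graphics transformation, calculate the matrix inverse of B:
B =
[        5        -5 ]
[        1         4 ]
det(B) = 25
B⁻¹ =
[     4/25       1/5 ]
[    -1/25       1/5 ]

For a 2×2 matrix B = [[a, b], [c, d]] with det(B) ≠ 0, B⁻¹ = (1/det(B)) * [[d, -b], [-c, a]].
det(B) = (5)*(4) - (-5)*(1) = 20 + 5 = 25.
B⁻¹ = (1/25) * [[4, 5], [-1, 5]].
Dividing each entry by 25 and reducing:
B⁻¹ =
[     4/25       1/5 ]
[    -1/25       1/5 ]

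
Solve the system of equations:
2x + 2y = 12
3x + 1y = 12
x = 3, y = 3

Use elimination (row reduction):
Equation 1: 2x + 2y = 12.
Equation 2: 3x + 1y = 12.
Multiply Eq1 by 3 and Eq2 by 2: 6x + 6y = 36;  6x + 2y = 24.
Subtract: (-4)y = -12, so y = 3.
Back-substitute into Eq1: 2x + 2*(3) = 12, so x = 3.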